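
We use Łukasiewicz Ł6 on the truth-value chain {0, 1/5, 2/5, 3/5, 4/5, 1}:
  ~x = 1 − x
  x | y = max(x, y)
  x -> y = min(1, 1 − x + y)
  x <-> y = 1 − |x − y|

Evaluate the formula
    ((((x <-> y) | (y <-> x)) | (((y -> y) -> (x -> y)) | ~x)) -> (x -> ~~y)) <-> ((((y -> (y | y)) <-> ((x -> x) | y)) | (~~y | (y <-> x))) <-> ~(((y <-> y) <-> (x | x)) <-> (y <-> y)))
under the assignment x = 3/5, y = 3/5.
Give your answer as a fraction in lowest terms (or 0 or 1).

x <-> y = 3/5 <-> 3/5 = 1
y <-> x = 3/5 <-> 3/5 = 1
(x <-> y) | (y <-> x) = 1 | 1 = 1
y -> y = 3/5 -> 3/5 = 1
x -> y = 3/5 -> 3/5 = 1
(y -> y) -> (x -> y) = 1 -> 1 = 1
~x = ~3/5 = 2/5
((y -> y) -> (x -> y)) | ~x = 1 | 2/5 = 1
((x <-> y) | (y <-> x)) | (((y -> y) -> (x -> y)) | ~x) = 1 | 1 = 1
~y = ~3/5 = 2/5
~~y = ~2/5 = 3/5
x -> ~~y = 3/5 -> 3/5 = 1
(((x <-> y) | (y <-> x)) | (((y -> y) -> (x -> y)) | ~x)) -> (x -> ~~y) = 1 -> 1 = 1
y | y = 3/5 | 3/5 = 3/5
y -> (y | y) = 3/5 -> 3/5 = 1
x -> x = 3/5 -> 3/5 = 1
(x -> x) | y = 1 | 3/5 = 1
(y -> (y | y)) <-> ((x -> x) | y) = 1 <-> 1 = 1
~y = ~3/5 = 2/5
~~y = ~2/5 = 3/5
y <-> x = 3/5 <-> 3/5 = 1
~~y | (y <-> x) = 3/5 | 1 = 1
((y -> (y | y)) <-> ((x -> x) | y)) | (~~y | (y <-> x)) = 1 | 1 = 1
y <-> y = 3/5 <-> 3/5 = 1
x | x = 3/5 | 3/5 = 3/5
(y <-> y) <-> (x | x) = 1 <-> 3/5 = 3/5
y <-> y = 3/5 <-> 3/5 = 1
((y <-> y) <-> (x | x)) <-> (y <-> y) = 3/5 <-> 1 = 3/5
~(((y <-> y) <-> (x | x)) <-> (y <-> y)) = ~3/5 = 2/5
(((y -> (y | y)) <-> ((x -> x) | y)) | (~~y | (y <-> x))) <-> ~(((y <-> y) <-> (x | x)) <-> (y <-> y)) = 1 <-> 2/5 = 2/5
((((x <-> y) | (y <-> x)) | (((y -> y) -> (x -> y)) | ~x)) -> (x -> ~~y)) <-> ((((y -> (y | y)) <-> ((x -> x) | y)) | (~~y | (y <-> x))) <-> ~(((y <-> y) <-> (x | x)) <-> (y <-> y))) = 1 <-> 2/5 = 2/5

2/5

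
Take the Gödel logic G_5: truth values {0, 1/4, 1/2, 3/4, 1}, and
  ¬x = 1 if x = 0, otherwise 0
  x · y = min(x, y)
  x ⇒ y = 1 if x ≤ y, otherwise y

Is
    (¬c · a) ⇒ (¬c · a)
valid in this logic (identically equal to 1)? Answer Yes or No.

At a = 1/4, c = 1/2, for instance:
¬c = ¬1/2 = 0
¬c · a = 0 · 1/4 = 0
(¬c · a) ⇒ (¬c · a) = 0 ⇒ 0 = 1
and checking the remaining 24 assignments likewise gives ≥ 1 in every case.

Yes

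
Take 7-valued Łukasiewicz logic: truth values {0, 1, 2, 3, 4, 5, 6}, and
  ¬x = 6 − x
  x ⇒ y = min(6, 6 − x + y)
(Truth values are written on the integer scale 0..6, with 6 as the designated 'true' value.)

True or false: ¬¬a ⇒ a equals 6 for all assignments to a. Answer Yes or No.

Yes

a = 0 ↦ 6
a = 1 ↦ 6
a = 2 ↦ 6
a = 3 ↦ 6
a = 4 ↦ 6
a = 5 ↦ 6
a = 6 ↦ 6
Every assignment gives a value ≥ 6.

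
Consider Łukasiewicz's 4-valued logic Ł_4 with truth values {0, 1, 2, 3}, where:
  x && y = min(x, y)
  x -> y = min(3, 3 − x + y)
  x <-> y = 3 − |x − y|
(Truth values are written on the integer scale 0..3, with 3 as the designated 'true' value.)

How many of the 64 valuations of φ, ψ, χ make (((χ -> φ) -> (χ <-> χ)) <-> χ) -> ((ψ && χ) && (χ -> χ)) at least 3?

40

value 3: 40 assignments (counts)
value 2: 12 assignments
value 1: 8 assignments
value 0: 4 assignments
So 40 of the 64 assignments meet the threshold.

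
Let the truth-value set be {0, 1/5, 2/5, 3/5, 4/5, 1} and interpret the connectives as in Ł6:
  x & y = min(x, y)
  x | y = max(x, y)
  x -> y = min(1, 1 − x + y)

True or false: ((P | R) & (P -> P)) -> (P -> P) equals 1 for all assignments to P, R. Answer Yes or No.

Yes

At P = 2/5, R = 0, for instance:
P | R = 2/5 | 0 = 2/5
P -> P = 2/5 -> 2/5 = 1
(P | R) & (P -> P) = 2/5 & 1 = 2/5
((P | R) & (P -> P)) -> (P -> P) = 2/5 -> 1 = 1
and checking the remaining 35 assignments likewise gives ≥ 1 in every case.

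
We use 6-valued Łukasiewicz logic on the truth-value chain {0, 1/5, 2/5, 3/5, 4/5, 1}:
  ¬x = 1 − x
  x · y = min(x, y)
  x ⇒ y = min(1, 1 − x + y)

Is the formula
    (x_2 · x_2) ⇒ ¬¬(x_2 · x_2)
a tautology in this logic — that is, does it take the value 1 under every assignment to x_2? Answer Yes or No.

x_2 = 0 ↦ 1
x_2 = 1/5 ↦ 1
x_2 = 2/5 ↦ 1
x_2 = 3/5 ↦ 1
x_2 = 4/5 ↦ 1
x_2 = 1 ↦ 1
Every assignment gives a value ≥ 1.

Yes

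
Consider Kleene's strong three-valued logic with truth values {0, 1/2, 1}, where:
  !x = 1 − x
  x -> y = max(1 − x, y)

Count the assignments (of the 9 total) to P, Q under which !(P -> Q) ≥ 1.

1

P = 0, Q = 0 ↦ 0  <
P = 0, Q = 1/2 ↦ 0  <
P = 0, Q = 1 ↦ 0  <
P = 1/2, Q = 0 ↦ 1/2  <
P = 1/2, Q = 1/2 ↦ 1/2  <
P = 1/2, Q = 1 ↦ 0  <
P = 1, Q = 0 ↦ 1  ≥
P = 1, Q = 1/2 ↦ 1/2  <
P = 1, Q = 1 ↦ 0  <
So 1 of the 9 assignments meets the threshold.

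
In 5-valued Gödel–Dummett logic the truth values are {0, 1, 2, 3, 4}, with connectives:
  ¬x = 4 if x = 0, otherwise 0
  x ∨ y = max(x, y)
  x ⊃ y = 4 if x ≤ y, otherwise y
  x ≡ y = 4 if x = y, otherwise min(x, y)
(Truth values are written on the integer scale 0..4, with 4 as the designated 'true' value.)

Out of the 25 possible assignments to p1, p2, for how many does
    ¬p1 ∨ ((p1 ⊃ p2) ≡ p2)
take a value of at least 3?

value 4: 19 assignments (counts)
value 3: 3 assignments (counts)
value 2: 2 assignments
value 1: 1 assignment
So 22 of the 25 assignments meet the threshold.

22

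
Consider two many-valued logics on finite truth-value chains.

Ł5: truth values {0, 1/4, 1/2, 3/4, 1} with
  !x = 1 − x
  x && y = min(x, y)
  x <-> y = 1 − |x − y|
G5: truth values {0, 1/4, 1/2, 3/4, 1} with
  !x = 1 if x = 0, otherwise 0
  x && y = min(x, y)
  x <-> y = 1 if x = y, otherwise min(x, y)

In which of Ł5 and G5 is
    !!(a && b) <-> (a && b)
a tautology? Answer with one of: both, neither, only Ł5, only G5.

only Ł5

In Ł5: every assignment gives 1 — tautology.
In G5: at a = 1/4, b = 1/4 the value is 1/4 — not a tautology.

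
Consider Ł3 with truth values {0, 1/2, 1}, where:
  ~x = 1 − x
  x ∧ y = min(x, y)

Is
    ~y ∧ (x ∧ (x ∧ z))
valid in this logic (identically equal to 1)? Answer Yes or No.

Counterexample: take x = 0, y = 0, z = 0.
~y = ~0 = 1
x ∧ z = 0 ∧ 0 = 0
x ∧ (x ∧ z) = 0 ∧ 0 = 0
~y ∧ (x ∧ (x ∧ z)) = 1 ∧ 0 = 0
This gives 0 ≠ 1.

No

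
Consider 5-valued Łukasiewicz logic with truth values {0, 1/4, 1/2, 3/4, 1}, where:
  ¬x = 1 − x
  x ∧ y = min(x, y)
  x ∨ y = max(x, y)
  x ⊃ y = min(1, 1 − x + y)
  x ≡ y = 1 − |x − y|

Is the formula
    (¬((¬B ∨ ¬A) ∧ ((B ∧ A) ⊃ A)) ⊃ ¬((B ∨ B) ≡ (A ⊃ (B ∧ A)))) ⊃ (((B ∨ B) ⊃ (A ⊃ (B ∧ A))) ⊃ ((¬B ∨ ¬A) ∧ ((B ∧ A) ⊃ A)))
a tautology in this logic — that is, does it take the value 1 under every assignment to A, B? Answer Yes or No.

Counterexample: take A = 1/4, B = 1/4.
¬B = ¬1/4 = 3/4
¬A = ¬1/4 = 3/4
¬B ∨ ¬A = 3/4 ∨ 3/4 = 3/4
B ∧ A = 1/4 ∧ 1/4 = 1/4
(B ∧ A) ⊃ A = 1/4 ⊃ 1/4 = 1
(¬B ∨ ¬A) ∧ ((B ∧ A) ⊃ A) = 3/4 ∧ 1 = 3/4
¬((¬B ∨ ¬A) ∧ ((B ∧ A) ⊃ A)) = ¬3/4 = 1/4
B ∨ B = 1/4 ∨ 1/4 = 1/4
B ∧ A = 1/4 ∧ 1/4 = 1/4
A ⊃ (B ∧ A) = 1/4 ⊃ 1/4 = 1
(B ∨ B) ≡ (A ⊃ (B ∧ A)) = 1/4 ≡ 1 = 1/4
¬((B ∨ B) ≡ (A ⊃ (B ∧ A))) = ¬1/4 = 3/4
¬((¬B ∨ ¬A) ∧ ((B ∧ A) ⊃ A)) ⊃ ¬((B ∨ B) ≡ (A ⊃ (B ∧ A))) = 1/4 ⊃ 3/4 = 1
B ∨ B = 1/4 ∨ 1/4 = 1/4
B ∧ A = 1/4 ∧ 1/4 = 1/4
A ⊃ (B ∧ A) = 1/4 ⊃ 1/4 = 1
(B ∨ B) ⊃ (A ⊃ (B ∧ A)) = 1/4 ⊃ 1 = 1
¬B = ¬1/4 = 3/4
¬A = ¬1/4 = 3/4
¬B ∨ ¬A = 3/4 ∨ 3/4 = 3/4
B ∧ A = 1/4 ∧ 1/4 = 1/4
(B ∧ A) ⊃ A = 1/4 ⊃ 1/4 = 1
(¬B ∨ ¬A) ∧ ((B ∧ A) ⊃ A) = 3/4 ∧ 1 = 3/4
((B ∨ B) ⊃ (A ⊃ (B ∧ A))) ⊃ ((¬B ∨ ¬A) ∧ ((B ∧ A) ⊃ A)) = 1 ⊃ 3/4 = 3/4
(¬((¬B ∨ ¬A) ∧ ((B ∧ A) ⊃ A)) ⊃ ¬((B ∨ B) ≡ (A ⊃ (B ∧ A)))) ⊃ (((B ∨ B) ⊃ (A ⊃ (B ∧ A))) ⊃ ((¬B ∨ ¬A) ∧ ((B ∧ A) ⊃ A))) = 1 ⊃ 3/4 = 3/4
This gives 3/4 ≠ 1.

No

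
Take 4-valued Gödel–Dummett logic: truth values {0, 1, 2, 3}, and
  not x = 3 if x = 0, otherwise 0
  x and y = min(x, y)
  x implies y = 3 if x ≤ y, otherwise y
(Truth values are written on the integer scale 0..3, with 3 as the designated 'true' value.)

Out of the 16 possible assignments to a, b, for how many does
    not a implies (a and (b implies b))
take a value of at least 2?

12

a = 0, b = 0 ↦ 0  <
a = 0, b = 1 ↦ 0  <
a = 0, b = 2 ↦ 0  <
a = 0, b = 3 ↦ 0  <
a = 1, b = 0 ↦ 3  ≥
a = 1, b = 1 ↦ 3  ≥
a = 1, b = 2 ↦ 3  ≥
a = 1, b = 3 ↦ 3  ≥
a = 2, b = 0 ↦ 3  ≥
a = 2, b = 1 ↦ 3  ≥
a = 2, b = 2 ↦ 3  ≥
a = 2, b = 3 ↦ 3  ≥
a = 3, b = 0 ↦ 3  ≥
a = 3, b = 1 ↦ 3  ≥
a = 3, b = 2 ↦ 3  ≥
a = 3, b = 3 ↦ 3  ≥
So 12 of the 16 assignments meet the threshold.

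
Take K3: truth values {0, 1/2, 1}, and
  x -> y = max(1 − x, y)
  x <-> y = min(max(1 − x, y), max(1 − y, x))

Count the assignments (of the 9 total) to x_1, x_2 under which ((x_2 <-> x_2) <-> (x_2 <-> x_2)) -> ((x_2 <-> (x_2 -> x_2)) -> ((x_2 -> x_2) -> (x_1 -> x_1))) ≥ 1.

x_1 = 0, x_2 = 0 ↦ 1  ≥
x_1 = 0, x_2 = 1/2 ↦ 1  ≥
x_1 = 0, x_2 = 1 ↦ 1  ≥
x_1 = 1/2, x_2 = 0 ↦ 1  ≥
x_1 = 1/2, x_2 = 1/2 ↦ 1/2  <
x_1 = 1/2, x_2 = 1 ↦ 1/2  <
x_1 = 1, x_2 = 0 ↦ 1  ≥
x_1 = 1, x_2 = 1/2 ↦ 1  ≥
x_1 = 1, x_2 = 1 ↦ 1  ≥
So 7 of the 9 assignments meet the threshold.

7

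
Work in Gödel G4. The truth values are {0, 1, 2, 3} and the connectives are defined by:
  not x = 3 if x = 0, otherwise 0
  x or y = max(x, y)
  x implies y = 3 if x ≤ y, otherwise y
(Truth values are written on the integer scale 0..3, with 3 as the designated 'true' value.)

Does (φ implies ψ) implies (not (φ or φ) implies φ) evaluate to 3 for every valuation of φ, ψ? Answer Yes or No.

Counterexample: take φ = 0, ψ = 0.
φ implies ψ = 0 implies 0 = 3
φ or φ = 0 or 0 = 0
not (φ or φ) = not 0 = 3
not (φ or φ) implies φ = 3 implies 0 = 0
(φ implies ψ) implies (not (φ or φ) implies φ) = 3 implies 0 = 0
This gives 0 ≠ 3.

No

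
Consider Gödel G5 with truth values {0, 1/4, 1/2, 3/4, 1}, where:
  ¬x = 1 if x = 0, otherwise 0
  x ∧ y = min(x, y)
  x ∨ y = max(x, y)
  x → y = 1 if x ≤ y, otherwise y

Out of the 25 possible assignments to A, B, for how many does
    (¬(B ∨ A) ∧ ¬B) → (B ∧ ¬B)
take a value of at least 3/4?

value 1: 24 assignments (counts)
value 0: 1 assignment
So 24 of the 25 assignments meet the threshold.

24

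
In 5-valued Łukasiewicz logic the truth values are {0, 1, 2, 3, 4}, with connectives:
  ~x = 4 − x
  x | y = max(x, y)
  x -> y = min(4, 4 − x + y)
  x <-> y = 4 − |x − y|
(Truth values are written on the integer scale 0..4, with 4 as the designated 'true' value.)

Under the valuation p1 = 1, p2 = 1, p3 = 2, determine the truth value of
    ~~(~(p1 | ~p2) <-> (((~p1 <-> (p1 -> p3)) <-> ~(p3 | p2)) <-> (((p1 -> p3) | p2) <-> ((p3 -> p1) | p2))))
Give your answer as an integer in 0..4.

1

~p2 = ~1 = 3
p1 | ~p2 = 1 | 3 = 3
~(p1 | ~p2) = ~3 = 1
~p1 = ~1 = 3
p1 -> p3 = 1 -> 2 = 4
~p1 <-> (p1 -> p3) = 3 <-> 4 = 3
p3 | p2 = 2 | 1 = 2
~(p3 | p2) = ~2 = 2
(~p1 <-> (p1 -> p3)) <-> ~(p3 | p2) = 3 <-> 2 = 3
p1 -> p3 = 1 -> 2 = 4
(p1 -> p3) | p2 = 4 | 1 = 4
p3 -> p1 = 2 -> 1 = 3
(p3 -> p1) | p2 = 3 | 1 = 3
((p1 -> p3) | p2) <-> ((p3 -> p1) | p2) = 4 <-> 3 = 3
((~p1 <-> (p1 -> p3)) <-> ~(p3 | p2)) <-> (((p1 -> p3) | p2) <-> ((p3 -> p1) | p2)) = 3 <-> 3 = 4
~(p1 | ~p2) <-> (((~p1 <-> (p1 -> p3)) <-> ~(p3 | p2)) <-> (((p1 -> p3) | p2) <-> ((p3 -> p1) | p2))) = 1 <-> 4 = 1
~(~(p1 | ~p2) <-> (((~p1 <-> (p1 -> p3)) <-> ~(p3 | p2)) <-> (((p1 -> p3) | p2) <-> ((p3 -> p1) | p2)))) = ~1 = 3
~~(~(p1 | ~p2) <-> (((~p1 <-> (p1 -> p3)) <-> ~(p3 | p2)) <-> (((p1 -> p3) | p2) <-> ((p3 -> p1) | p2)))) = ~3 = 1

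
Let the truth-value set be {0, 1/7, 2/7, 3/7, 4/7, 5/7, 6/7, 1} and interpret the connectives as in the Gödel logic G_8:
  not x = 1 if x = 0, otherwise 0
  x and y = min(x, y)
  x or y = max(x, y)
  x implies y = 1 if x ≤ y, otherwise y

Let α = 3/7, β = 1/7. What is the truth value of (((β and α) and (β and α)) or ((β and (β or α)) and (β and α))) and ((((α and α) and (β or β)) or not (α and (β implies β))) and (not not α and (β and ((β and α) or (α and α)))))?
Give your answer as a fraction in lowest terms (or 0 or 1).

β and α = 1/7 and 3/7 = 1/7
β and α = 1/7 and 3/7 = 1/7
(β and α) and (β and α) = 1/7 and 1/7 = 1/7
β or α = 1/7 or 3/7 = 3/7
β and (β or α) = 1/7 and 3/7 = 1/7
β and α = 1/7 and 3/7 = 1/7
(β and (β or α)) and (β and α) = 1/7 and 1/7 = 1/7
((β and α) and (β and α)) or ((β and (β or α)) and (β and α)) = 1/7 or 1/7 = 1/7
α and α = 3/7 and 3/7 = 3/7
β or β = 1/7 or 1/7 = 1/7
(α and α) and (β or β) = 3/7 and 1/7 = 1/7
β implies β = 1/7 implies 1/7 = 1
α and (β implies β) = 3/7 and 1 = 3/7
not (α and (β implies β)) = not 3/7 = 0
((α and α) and (β or β)) or not (α and (β implies β)) = 1/7 or 0 = 1/7
not α = not 3/7 = 0
not not α = not 0 = 1
β and α = 1/7 and 3/7 = 1/7
α and α = 3/7 and 3/7 = 3/7
(β and α) or (α and α) = 1/7 or 3/7 = 3/7
β and ((β and α) or (α and α)) = 1/7 and 3/7 = 1/7
not not α and (β and ((β and α) or (α and α))) = 1 and 1/7 = 1/7
(((α and α) and (β or β)) or not (α and (β implies β))) and (not not α and (β and ((β and α) or (α and α)))) = 1/7 and 1/7 = 1/7
(((β and α) and (β and α)) or ((β and (β or α)) and (β and α))) and ((((α and α) and (β or β)) or not (α and (β implies β))) and (not not α and (β and ((β and α) or (α and α))))) = 1/7 and 1/7 = 1/7

1/7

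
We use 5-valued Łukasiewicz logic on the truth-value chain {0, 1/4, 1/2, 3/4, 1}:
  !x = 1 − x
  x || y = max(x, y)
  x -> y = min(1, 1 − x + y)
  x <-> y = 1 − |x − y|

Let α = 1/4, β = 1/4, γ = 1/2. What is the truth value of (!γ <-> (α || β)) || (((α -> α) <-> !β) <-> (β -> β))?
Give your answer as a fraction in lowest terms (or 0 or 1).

!γ = !1/2 = 1/2
α || β = 1/4 || 1/4 = 1/4
!γ <-> (α || β) = 1/2 <-> 1/4 = 3/4
α -> α = 1/4 -> 1/4 = 1
!β = !1/4 = 3/4
(α -> α) <-> !β = 1 <-> 3/4 = 3/4
β -> β = 1/4 -> 1/4 = 1
((α -> α) <-> !β) <-> (β -> β) = 3/4 <-> 1 = 3/4
(!γ <-> (α || β)) || (((α -> α) <-> !β) <-> (β -> β)) = 3/4 || 3/4 = 3/4

3/4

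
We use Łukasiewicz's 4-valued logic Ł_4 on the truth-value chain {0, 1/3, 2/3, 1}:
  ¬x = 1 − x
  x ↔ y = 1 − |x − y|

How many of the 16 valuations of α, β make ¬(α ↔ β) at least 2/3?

α = 0, β = 0 ↦ 0  <
α = 0, β = 1/3 ↦ 1/3  <
α = 0, β = 2/3 ↦ 2/3  ≥
α = 0, β = 1 ↦ 1  ≥
α = 1/3, β = 0 ↦ 1/3  <
α = 1/3, β = 1/3 ↦ 0  <
α = 1/3, β = 2/3 ↦ 1/3  <
α = 1/3, β = 1 ↦ 2/3  ≥
α = 2/3, β = 0 ↦ 2/3  ≥
α = 2/3, β = 1/3 ↦ 1/3  <
α = 2/3, β = 2/3 ↦ 0  <
α = 2/3, β = 1 ↦ 1/3  <
α = 1, β = 0 ↦ 1  ≥
α = 1, β = 1/3 ↦ 2/3  ≥
α = 1, β = 2/3 ↦ 1/3  <
α = 1, β = 1 ↦ 0  <
So 6 of the 16 assignments meet the threshold.

6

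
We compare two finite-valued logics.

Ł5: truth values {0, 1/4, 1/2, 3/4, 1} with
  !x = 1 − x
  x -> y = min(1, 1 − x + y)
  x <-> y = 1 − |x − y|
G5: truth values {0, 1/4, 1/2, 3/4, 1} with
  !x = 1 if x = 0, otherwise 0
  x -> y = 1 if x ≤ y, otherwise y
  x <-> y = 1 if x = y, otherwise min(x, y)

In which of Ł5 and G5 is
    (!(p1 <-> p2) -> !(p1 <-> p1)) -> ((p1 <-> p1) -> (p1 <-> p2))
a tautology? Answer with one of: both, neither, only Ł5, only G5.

only Ł5

In Ł5: every assignment gives 1 — tautology.
In G5: at p1 = 1/4, p2 = 1/2 the value is 1/4 — not a tautology.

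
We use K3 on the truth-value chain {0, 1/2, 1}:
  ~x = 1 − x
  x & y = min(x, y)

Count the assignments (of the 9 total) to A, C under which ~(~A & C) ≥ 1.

A = 0, C = 0 ↦ 1  ≥
A = 0, C = 1/2 ↦ 1/2  <
A = 0, C = 1 ↦ 0  <
A = 1/2, C = 0 ↦ 1  ≥
A = 1/2, C = 1/2 ↦ 1/2  <
A = 1/2, C = 1 ↦ 1/2  <
A = 1, C = 0 ↦ 1  ≥
A = 1, C = 1/2 ↦ 1  ≥
A = 1, C = 1 ↦ 1  ≥
So 5 of the 9 assignments meet the threshold.

5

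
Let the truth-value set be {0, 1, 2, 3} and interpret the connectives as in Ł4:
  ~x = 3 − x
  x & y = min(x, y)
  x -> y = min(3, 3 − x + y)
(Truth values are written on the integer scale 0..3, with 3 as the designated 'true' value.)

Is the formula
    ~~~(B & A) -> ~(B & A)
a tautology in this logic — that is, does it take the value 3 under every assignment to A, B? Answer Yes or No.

A = 0, B = 0 ↦ 3
A = 0, B = 1 ↦ 3
A = 0, B = 2 ↦ 3
A = 0, B = 3 ↦ 3
A = 1, B = 0 ↦ 3
A = 1, B = 1 ↦ 3
A = 1, B = 2 ↦ 3
A = 1, B = 3 ↦ 3
A = 2, B = 0 ↦ 3
A = 2, B = 1 ↦ 3
A = 2, B = 2 ↦ 3
A = 2, B = 3 ↦ 3
A = 3, B = 0 ↦ 3
A = 3, B = 1 ↦ 3
A = 3, B = 2 ↦ 3
A = 3, B = 3 ↦ 3
Every assignment gives a value ≥ 3.

Yes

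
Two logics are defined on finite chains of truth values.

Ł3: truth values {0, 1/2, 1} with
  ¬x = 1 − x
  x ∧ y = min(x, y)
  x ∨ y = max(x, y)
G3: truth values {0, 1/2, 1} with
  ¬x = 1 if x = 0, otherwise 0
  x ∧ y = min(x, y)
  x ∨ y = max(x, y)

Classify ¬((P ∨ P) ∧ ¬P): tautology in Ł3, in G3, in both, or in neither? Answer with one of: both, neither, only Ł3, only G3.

only G3

In Ł3: at P = 1/2 the value is 1/2 — not a tautology.
In G3: every assignment gives 1 — tautology.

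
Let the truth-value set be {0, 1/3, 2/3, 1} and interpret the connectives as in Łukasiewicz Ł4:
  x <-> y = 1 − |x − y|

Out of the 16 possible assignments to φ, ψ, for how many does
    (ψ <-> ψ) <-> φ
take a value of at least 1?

φ = 0, ψ = 0 ↦ 0  <
φ = 0, ψ = 1/3 ↦ 0  <
φ = 0, ψ = 2/3 ↦ 0  <
φ = 0, ψ = 1 ↦ 0  <
φ = 1/3, ψ = 0 ↦ 1/3  <
φ = 1/3, ψ = 1/3 ↦ 1/3  <
φ = 1/3, ψ = 2/3 ↦ 1/3  <
φ = 1/3, ψ = 1 ↦ 1/3  <
φ = 2/3, ψ = 0 ↦ 2/3  <
φ = 2/3, ψ = 1/3 ↦ 2/3  <
φ = 2/3, ψ = 2/3 ↦ 2/3  <
φ = 2/3, ψ = 1 ↦ 2/3  <
φ = 1, ψ = 0 ↦ 1  ≥
φ = 1, ψ = 1/3 ↦ 1  ≥
φ = 1, ψ = 2/3 ↦ 1  ≥
φ = 1, ψ = 1 ↦ 1  ≥
So 4 of the 16 assignments meet the threshold.

4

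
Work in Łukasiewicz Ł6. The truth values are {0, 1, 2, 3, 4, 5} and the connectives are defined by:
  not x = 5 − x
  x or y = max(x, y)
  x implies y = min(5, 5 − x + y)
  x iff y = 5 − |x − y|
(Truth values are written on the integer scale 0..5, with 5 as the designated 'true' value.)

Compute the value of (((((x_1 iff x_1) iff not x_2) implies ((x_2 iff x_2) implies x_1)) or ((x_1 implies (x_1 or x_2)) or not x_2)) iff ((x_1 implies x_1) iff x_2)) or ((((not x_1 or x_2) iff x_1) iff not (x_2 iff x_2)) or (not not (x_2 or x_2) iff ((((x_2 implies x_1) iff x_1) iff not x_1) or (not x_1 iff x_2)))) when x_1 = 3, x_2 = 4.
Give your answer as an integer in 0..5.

x_1 iff x_1 = 3 iff 3 = 5
not x_2 = not 4 = 1
(x_1 iff x_1) iff not x_2 = 5 iff 1 = 1
x_2 iff x_2 = 4 iff 4 = 5
(x_2 iff x_2) implies x_1 = 5 implies 3 = 3
((x_1 iff x_1) iff not x_2) implies ((x_2 iff x_2) implies x_1) = 1 implies 3 = 5
x_1 or x_2 = 3 or 4 = 4
x_1 implies (x_1 or x_2) = 3 implies 4 = 5
not x_2 = not 4 = 1
(x_1 implies (x_1 or x_2)) or not x_2 = 5 or 1 = 5
(((x_1 iff x_1) iff not x_2) implies ((x_2 iff x_2) implies x_1)) or ((x_1 implies (x_1 or x_2)) or not x_2) = 5 or 5 = 5
x_1 implies x_1 = 3 implies 3 = 5
(x_1 implies x_1) iff x_2 = 5 iff 4 = 4
((((x_1 iff x_1) iff not x_2) implies ((x_2 iff x_2) implies x_1)) or ((x_1 implies (x_1 or x_2)) or not x_2)) iff ((x_1 implies x_1) iff x_2) = 5 iff 4 = 4
not x_1 = not 3 = 2
not x_1 or x_2 = 2 or 4 = 4
(not x_1 or x_2) iff x_1 = 4 iff 3 = 4
x_2 iff x_2 = 4 iff 4 = 5
not (x_2 iff x_2) = not 5 = 0
((not x_1 or x_2) iff x_1) iff not (x_2 iff x_2) = 4 iff 0 = 1
x_2 or x_2 = 4 or 4 = 4
not (x_2 or x_2) = not 4 = 1
not not (x_2 or x_2) = not 1 = 4
x_2 implies x_1 = 4 implies 3 = 4
(x_2 implies x_1) iff x_1 = 4 iff 3 = 4
not x_1 = not 3 = 2
((x_2 implies x_1) iff x_1) iff not x_1 = 4 iff 2 = 3
not x_1 = not 3 = 2
not x_1 iff x_2 = 2 iff 4 = 3
(((x_2 implies x_1) iff x_1) iff not x_1) or (not x_1 iff x_2) = 3 or 3 = 3
not not (x_2 or x_2) iff ((((x_2 implies x_1) iff x_1) iff not x_1) or (not x_1 iff x_2)) = 4 iff 3 = 4
(((not x_1 or x_2) iff x_1) iff not (x_2 iff x_2)) or (not not (x_2 or x_2) iff ((((x_2 implies x_1) iff x_1) iff not x_1) or (not x_1 iff x_2))) = 1 or 4 = 4
(((((x_1 iff x_1) iff not x_2) implies ((x_2 iff x_2) implies x_1)) or ((x_1 implies (x_1 or x_2)) or not x_2)) iff ((x_1 implies x_1) iff x_2)) or ((((not x_1 or x_2) iff x_1) iff not (x_2 iff x_2)) or (not not (x_2 or x_2) iff ((((x_2 implies x_1) iff x_1) iff not x_1) or (not x_1 iff x_2)))) = 4 or 4 = 4

4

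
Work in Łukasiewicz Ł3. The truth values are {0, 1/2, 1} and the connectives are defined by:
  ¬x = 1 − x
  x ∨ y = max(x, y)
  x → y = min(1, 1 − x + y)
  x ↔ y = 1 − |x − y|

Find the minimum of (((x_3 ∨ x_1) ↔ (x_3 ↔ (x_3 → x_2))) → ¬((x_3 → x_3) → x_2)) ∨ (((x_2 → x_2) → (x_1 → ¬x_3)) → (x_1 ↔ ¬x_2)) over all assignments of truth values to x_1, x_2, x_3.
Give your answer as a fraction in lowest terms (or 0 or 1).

Take x_1 = 0, x_2 = 1/2, x_3 = 0:
x_3 ∨ x_1 = 0 ∨ 0 = 0
x_3 → x_2 = 0 → 1/2 = 1
x_3 ↔ (x_3 → x_2) = 0 ↔ 1 = 0
(x_3 ∨ x_1) ↔ (x_3 ↔ (x_3 → x_2)) = 0 ↔ 0 = 1
x_3 → x_3 = 0 → 0 = 1
(x_3 → x_3) → x_2 = 1 → 1/2 = 1/2
¬((x_3 → x_3) → x_2) = ¬1/2 = 1/2
((x_3 ∨ x_1) ↔ (x_3 ↔ (x_3 → x_2))) → ¬((x_3 → x_3) → x_2) = 1 → 1/2 = 1/2
x_2 → x_2 = 1/2 → 1/2 = 1
¬x_3 = ¬0 = 1
x_1 → ¬x_3 = 0 → 1 = 1
(x_2 → x_2) → (x_1 → ¬x_3) = 1 → 1 = 1
¬x_2 = ¬1/2 = 1/2
x_1 ↔ ¬x_2 = 0 ↔ 1/2 = 1/2
((x_2 → x_2) → (x_1 → ¬x_3)) → (x_1 ↔ ¬x_2) = 1 → 1/2 = 1/2
(((x_3 ∨ x_1) ↔ (x_3 ↔ (x_3 → x_2))) → ¬((x_3 → x_3) → x_2)) ∨ (((x_2 → x_2) → (x_1 → ¬x_3)) → (x_1 ↔ ¬x_2)) = 1/2 ∨ 1/2 = 1/2
No assignment yields a value below 1/2, so this is the minimum.

1/2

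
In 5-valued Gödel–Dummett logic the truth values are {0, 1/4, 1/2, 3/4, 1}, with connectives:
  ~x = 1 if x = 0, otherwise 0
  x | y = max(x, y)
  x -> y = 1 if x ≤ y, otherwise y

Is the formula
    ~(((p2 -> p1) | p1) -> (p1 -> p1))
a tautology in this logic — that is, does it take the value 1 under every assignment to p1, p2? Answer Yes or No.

No

Counterexample: take p1 = 0, p2 = 0.
p2 -> p1 = 0 -> 0 = 1
(p2 -> p1) | p1 = 1 | 0 = 1
p1 -> p1 = 0 -> 0 = 1
((p2 -> p1) | p1) -> (p1 -> p1) = 1 -> 1 = 1
~(((p2 -> p1) | p1) -> (p1 -> p1)) = ~1 = 0
This gives 0 ≠ 1.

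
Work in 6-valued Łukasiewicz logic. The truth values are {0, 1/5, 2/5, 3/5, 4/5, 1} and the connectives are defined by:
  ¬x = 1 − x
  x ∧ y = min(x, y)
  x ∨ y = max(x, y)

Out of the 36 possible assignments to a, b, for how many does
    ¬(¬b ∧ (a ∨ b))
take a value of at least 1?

7

value 1: 7 assignments (counts)
value 4/5: 9 assignments
value 3/5: 11 assignments
value 2/5: 5 assignments
value 1/5: 3 assignments
value 0: 1 assignment
So 7 of the 36 assignments meet the threshold.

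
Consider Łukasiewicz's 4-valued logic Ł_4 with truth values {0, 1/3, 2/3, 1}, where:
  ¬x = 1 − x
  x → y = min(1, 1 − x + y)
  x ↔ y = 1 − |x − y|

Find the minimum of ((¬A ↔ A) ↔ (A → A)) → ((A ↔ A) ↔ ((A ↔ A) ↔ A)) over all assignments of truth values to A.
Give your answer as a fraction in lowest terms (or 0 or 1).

Take A = 1/3:
¬A = ¬1/3 = 2/3
¬A ↔ A = 2/3 ↔ 1/3 = 2/3
A → A = 1/3 → 1/3 = 1
(¬A ↔ A) ↔ (A → A) = 2/3 ↔ 1 = 2/3
A ↔ A = 1/3 ↔ 1/3 = 1
A ↔ A = 1/3 ↔ 1/3 = 1
(A ↔ A) ↔ A = 1 ↔ 1/3 = 1/3
(A ↔ A) ↔ ((A ↔ A) ↔ A) = 1 ↔ 1/3 = 1/3
((¬A ↔ A) ↔ (A → A)) → ((A ↔ A) ↔ ((A ↔ A) ↔ A)) = 2/3 → 1/3 = 2/3
No assignment yields a value below 2/3, so this is the minimum.

2/3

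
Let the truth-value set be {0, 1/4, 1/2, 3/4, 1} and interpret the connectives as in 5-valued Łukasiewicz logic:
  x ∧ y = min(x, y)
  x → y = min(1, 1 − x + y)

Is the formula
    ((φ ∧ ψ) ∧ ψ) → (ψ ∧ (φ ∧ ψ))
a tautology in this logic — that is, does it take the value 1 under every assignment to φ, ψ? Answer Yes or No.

At φ = 1/4, ψ = 1/4, for instance:
φ ∧ ψ = 1/4 ∧ 1/4 = 1/4
(φ ∧ ψ) ∧ ψ = 1/4 ∧ 1/4 = 1/4
ψ ∧ (φ ∧ ψ) = 1/4 ∧ 1/4 = 1/4
((φ ∧ ψ) ∧ ψ) → (ψ ∧ (φ ∧ ψ)) = 1/4 → 1/4 = 1
and checking the remaining 24 assignments likewise gives ≥ 1 in every case.

Yes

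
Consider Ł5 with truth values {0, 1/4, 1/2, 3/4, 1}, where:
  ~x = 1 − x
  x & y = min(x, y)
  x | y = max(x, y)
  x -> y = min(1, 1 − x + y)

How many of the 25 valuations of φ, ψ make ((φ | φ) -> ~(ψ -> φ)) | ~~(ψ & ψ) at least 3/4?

16

value 1: 11 assignments (counts)
value 3/4: 5 assignments (counts)
value 1/2: 5 assignments
value 1/4: 3 assignments
value 0: 1 assignment
So 16 of the 25 assignments meet the threshold.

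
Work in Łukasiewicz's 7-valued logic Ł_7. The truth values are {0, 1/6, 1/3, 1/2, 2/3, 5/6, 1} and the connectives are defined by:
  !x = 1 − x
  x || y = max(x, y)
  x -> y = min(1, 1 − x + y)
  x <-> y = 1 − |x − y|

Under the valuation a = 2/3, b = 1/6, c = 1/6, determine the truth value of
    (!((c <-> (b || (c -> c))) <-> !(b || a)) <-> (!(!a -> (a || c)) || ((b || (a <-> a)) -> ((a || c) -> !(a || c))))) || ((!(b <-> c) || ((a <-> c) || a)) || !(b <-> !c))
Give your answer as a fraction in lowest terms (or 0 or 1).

2/3

c -> c = 1/6 -> 1/6 = 1
b || (c -> c) = 1/6 || 1 = 1
c <-> (b || (c -> c)) = 1/6 <-> 1 = 1/6
b || a = 1/6 || 2/3 = 2/3
!(b || a) = !2/3 = 1/3
(c <-> (b || (c -> c))) <-> !(b || a) = 1/6 <-> 1/3 = 5/6
!((c <-> (b || (c -> c))) <-> !(b || a)) = !5/6 = 1/6
!a = !2/3 = 1/3
a || c = 2/3 || 1/6 = 2/3
!a -> (a || c) = 1/3 -> 2/3 = 1
!(!a -> (a || c)) = !1 = 0
a <-> a = 2/3 <-> 2/3 = 1
b || (a <-> a) = 1/6 || 1 = 1
a || c = 2/3 || 1/6 = 2/3
a || c = 2/3 || 1/6 = 2/3
!(a || c) = !2/3 = 1/3
(a || c) -> !(a || c) = 2/3 -> 1/3 = 2/3
(b || (a <-> a)) -> ((a || c) -> !(a || c)) = 1 -> 2/3 = 2/3
!(!a -> (a || c)) || ((b || (a <-> a)) -> ((a || c) -> !(a || c))) = 0 || 2/3 = 2/3
!((c <-> (b || (c -> c))) <-> !(b || a)) <-> (!(!a -> (a || c)) || ((b || (a <-> a)) -> ((a || c) -> !(a || c)))) = 1/6 <-> 2/3 = 1/2
b <-> c = 1/6 <-> 1/6 = 1
!(b <-> c) = !1 = 0
a <-> c = 2/3 <-> 1/6 = 1/2
(a <-> c) || a = 1/2 || 2/3 = 2/3
!(b <-> c) || ((a <-> c) || a) = 0 || 2/3 = 2/3
!c = !1/6 = 5/6
b <-> !c = 1/6 <-> 5/6 = 1/3
!(b <-> !c) = !1/3 = 2/3
(!(b <-> c) || ((a <-> c) || a)) || !(b <-> !c) = 2/3 || 2/3 = 2/3
(!((c <-> (b || (c -> c))) <-> !(b || a)) <-> (!(!a -> (a || c)) || ((b || (a <-> a)) -> ((a || c) -> !(a || c))))) || ((!(b <-> c) || ((a <-> c) || a)) || !(b <-> !c)) = 1/2 || 2/3 = 2/3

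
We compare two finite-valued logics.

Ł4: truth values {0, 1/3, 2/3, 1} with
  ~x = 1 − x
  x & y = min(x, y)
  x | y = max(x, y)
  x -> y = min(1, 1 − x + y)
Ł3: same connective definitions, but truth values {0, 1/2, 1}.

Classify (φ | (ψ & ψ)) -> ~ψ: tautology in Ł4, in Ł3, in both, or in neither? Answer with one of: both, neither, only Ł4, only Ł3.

neither

In Ł4: at φ = 0, ψ = 2/3 the value is 2/3 — not a tautology.
In Ł3: at φ = 0, ψ = 1 the value is 0 — not a tautology.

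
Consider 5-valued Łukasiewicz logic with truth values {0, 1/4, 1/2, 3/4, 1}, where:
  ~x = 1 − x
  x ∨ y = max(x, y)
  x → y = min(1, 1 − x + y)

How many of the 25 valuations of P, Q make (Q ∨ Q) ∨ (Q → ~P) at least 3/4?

value 1: 19 assignments (counts)
value 3/4: 5 assignments (counts)
value 1/2: 1 assignment
So 24 of the 25 assignments meet the threshold.

24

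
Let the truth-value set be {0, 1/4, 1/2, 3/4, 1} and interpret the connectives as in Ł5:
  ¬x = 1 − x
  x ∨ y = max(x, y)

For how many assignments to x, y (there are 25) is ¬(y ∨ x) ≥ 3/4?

4

value 1: 1 assignment (counts)
value 3/4: 3 assignments (counts)
value 1/2: 5 assignments
value 1/4: 7 assignments
value 0: 9 assignments
So 4 of the 25 assignments meet the threshold.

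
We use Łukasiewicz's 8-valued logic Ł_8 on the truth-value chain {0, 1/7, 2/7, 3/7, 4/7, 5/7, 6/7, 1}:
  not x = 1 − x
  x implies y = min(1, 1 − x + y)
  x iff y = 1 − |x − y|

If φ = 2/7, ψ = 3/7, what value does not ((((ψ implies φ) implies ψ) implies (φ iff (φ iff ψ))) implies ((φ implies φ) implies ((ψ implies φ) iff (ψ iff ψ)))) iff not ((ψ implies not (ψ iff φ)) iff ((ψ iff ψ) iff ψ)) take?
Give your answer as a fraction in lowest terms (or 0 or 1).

ψ implies φ = 3/7 implies 2/7 = 6/7
(ψ implies φ) implies ψ = 6/7 implies 3/7 = 4/7
φ iff ψ = 2/7 iff 3/7 = 6/7
φ iff (φ iff ψ) = 2/7 iff 6/7 = 3/7
((ψ implies φ) implies ψ) implies (φ iff (φ iff ψ)) = 4/7 implies 3/7 = 6/7
φ implies φ = 2/7 implies 2/7 = 1
ψ implies φ = 3/7 implies 2/7 = 6/7
ψ iff ψ = 3/7 iff 3/7 = 1
(ψ implies φ) iff (ψ iff ψ) = 6/7 iff 1 = 6/7
(φ implies φ) implies ((ψ implies φ) iff (ψ iff ψ)) = 1 implies 6/7 = 6/7
(((ψ implies φ) implies ψ) implies (φ iff (φ iff ψ))) implies ((φ implies φ) implies ((ψ implies φ) iff (ψ iff ψ))) = 6/7 implies 6/7 = 1
not ((((ψ implies φ) implies ψ) implies (φ iff (φ iff ψ))) implies ((φ implies φ) implies ((ψ implies φ) iff (ψ iff ψ)))) = not 1 = 0
ψ iff φ = 3/7 iff 2/7 = 6/7
not (ψ iff φ) = not 6/7 = 1/7
ψ implies not (ψ iff φ) = 3/7 implies 1/7 = 5/7
ψ iff ψ = 3/7 iff 3/7 = 1
(ψ iff ψ) iff ψ = 1 iff 3/7 = 3/7
(ψ implies not (ψ iff φ)) iff ((ψ iff ψ) iff ψ) = 5/7 iff 3/7 = 5/7
not ((ψ implies not (ψ iff φ)) iff ((ψ iff ψ) iff ψ)) = not 5/7 = 2/7
not ((((ψ implies φ) implies ψ) implies (φ iff (φ iff ψ))) implies ((φ implies φ) implies ((ψ implies φ) iff (ψ iff ψ)))) iff not ((ψ implies not (ψ iff φ)) iff ((ψ iff ψ) iff ψ)) = 0 iff 2/7 = 5/7

5/7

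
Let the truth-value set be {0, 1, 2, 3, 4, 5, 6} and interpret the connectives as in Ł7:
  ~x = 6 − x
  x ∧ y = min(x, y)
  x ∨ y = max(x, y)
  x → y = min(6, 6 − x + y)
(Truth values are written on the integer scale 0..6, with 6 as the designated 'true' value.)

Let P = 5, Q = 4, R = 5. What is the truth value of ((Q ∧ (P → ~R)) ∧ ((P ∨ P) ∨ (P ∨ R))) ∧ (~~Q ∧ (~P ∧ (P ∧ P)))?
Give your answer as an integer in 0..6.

~R = ~5 = 1
P → ~R = 5 → 1 = 2
Q ∧ (P → ~R) = 4 ∧ 2 = 2
P ∨ P = 5 ∨ 5 = 5
P ∨ R = 5 ∨ 5 = 5
(P ∨ P) ∨ (P ∨ R) = 5 ∨ 5 = 5
(Q ∧ (P → ~R)) ∧ ((P ∨ P) ∨ (P ∨ R)) = 2 ∧ 5 = 2
~Q = ~4 = 2
~~Q = ~2 = 4
~P = ~5 = 1
P ∧ P = 5 ∧ 5 = 5
~P ∧ (P ∧ P) = 1 ∧ 5 = 1
~~Q ∧ (~P ∧ (P ∧ P)) = 4 ∧ 1 = 1
((Q ∧ (P → ~R)) ∧ ((P ∨ P) ∨ (P ∨ R))) ∧ (~~Q ∧ (~P ∧ (P ∧ P))) = 2 ∧ 1 = 1

1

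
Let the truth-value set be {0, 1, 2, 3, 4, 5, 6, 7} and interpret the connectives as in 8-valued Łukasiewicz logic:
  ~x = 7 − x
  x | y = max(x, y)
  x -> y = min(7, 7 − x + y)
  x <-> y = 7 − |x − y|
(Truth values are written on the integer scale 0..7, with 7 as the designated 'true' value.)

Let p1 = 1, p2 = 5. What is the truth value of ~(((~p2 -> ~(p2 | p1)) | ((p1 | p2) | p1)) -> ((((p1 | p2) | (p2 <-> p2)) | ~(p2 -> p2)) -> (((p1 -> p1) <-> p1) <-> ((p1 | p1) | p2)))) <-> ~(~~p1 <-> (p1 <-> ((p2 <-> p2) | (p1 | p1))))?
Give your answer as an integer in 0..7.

~p2 = ~5 = 2
p2 | p1 = 5 | 1 = 5
~(p2 | p1) = ~5 = 2
~p2 -> ~(p2 | p1) = 2 -> 2 = 7
p1 | p2 = 1 | 5 = 5
(p1 | p2) | p1 = 5 | 1 = 5
(~p2 -> ~(p2 | p1)) | ((p1 | p2) | p1) = 7 | 5 = 7
p1 | p2 = 1 | 5 = 5
p2 <-> p2 = 5 <-> 5 = 7
(p1 | p2) | (p2 <-> p2) = 5 | 7 = 7
p2 -> p2 = 5 -> 5 = 7
~(p2 -> p2) = ~7 = 0
((p1 | p2) | (p2 <-> p2)) | ~(p2 -> p2) = 7 | 0 = 7
p1 -> p1 = 1 -> 1 = 7
(p1 -> p1) <-> p1 = 7 <-> 1 = 1
p1 | p1 = 1 | 1 = 1
(p1 | p1) | p2 = 1 | 5 = 5
((p1 -> p1) <-> p1) <-> ((p1 | p1) | p2) = 1 <-> 5 = 3
(((p1 | p2) | (p2 <-> p2)) | ~(p2 -> p2)) -> (((p1 -> p1) <-> p1) <-> ((p1 | p1) | p2)) = 7 -> 3 = 3
((~p2 -> ~(p2 | p1)) | ((p1 | p2) | p1)) -> ((((p1 | p2) | (p2 <-> p2)) | ~(p2 -> p2)) -> (((p1 -> p1) <-> p1) <-> ((p1 | p1) | p2))) = 7 -> 3 = 3
~(((~p2 -> ~(p2 | p1)) | ((p1 | p2) | p1)) -> ((((p1 | p2) | (p2 <-> p2)) | ~(p2 -> p2)) -> (((p1 -> p1) <-> p1) <-> ((p1 | p1) | p2)))) = ~3 = 4
~p1 = ~1 = 6
~~p1 = ~6 = 1
p2 <-> p2 = 5 <-> 5 = 7
p1 | p1 = 1 | 1 = 1
(p2 <-> p2) | (p1 | p1) = 7 | 1 = 7
p1 <-> ((p2 <-> p2) | (p1 | p1)) = 1 <-> 7 = 1
~~p1 <-> (p1 <-> ((p2 <-> p2) | (p1 | p1))) = 1 <-> 1 = 7
~(~~p1 <-> (p1 <-> ((p2 <-> p2) | (p1 | p1)))) = ~7 = 0
~(((~p2 -> ~(p2 | p1)) | ((p1 | p2) | p1)) -> ((((p1 | p2) | (p2 <-> p2)) | ~(p2 -> p2)) -> (((p1 -> p1) <-> p1) <-> ((p1 | p1) | p2)))) <-> ~(~~p1 <-> (p1 <-> ((p2 <-> p2) | (p1 | p1)))) = 4 <-> 0 = 3

3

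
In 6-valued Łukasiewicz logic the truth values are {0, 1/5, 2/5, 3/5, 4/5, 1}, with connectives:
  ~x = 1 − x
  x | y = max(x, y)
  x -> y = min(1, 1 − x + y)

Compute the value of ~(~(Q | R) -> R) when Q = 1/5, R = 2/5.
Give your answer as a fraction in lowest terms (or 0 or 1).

1/5

Q | R = 1/5 | 2/5 = 2/5
~(Q | R) = ~2/5 = 3/5
~(Q | R) -> R = 3/5 -> 2/5 = 4/5
~(~(Q | R) -> R) = ~4/5 = 1/5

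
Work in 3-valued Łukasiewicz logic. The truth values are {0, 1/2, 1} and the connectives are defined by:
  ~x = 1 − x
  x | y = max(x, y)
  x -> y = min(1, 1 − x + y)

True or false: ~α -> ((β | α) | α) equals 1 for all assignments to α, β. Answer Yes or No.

Counterexample: take α = 0, β = 0.
~α = ~0 = 1
β | α = 0 | 0 = 0
(β | α) | α = 0 | 0 = 0
~α -> ((β | α) | α) = 1 -> 0 = 0
This gives 0 ≠ 1.

No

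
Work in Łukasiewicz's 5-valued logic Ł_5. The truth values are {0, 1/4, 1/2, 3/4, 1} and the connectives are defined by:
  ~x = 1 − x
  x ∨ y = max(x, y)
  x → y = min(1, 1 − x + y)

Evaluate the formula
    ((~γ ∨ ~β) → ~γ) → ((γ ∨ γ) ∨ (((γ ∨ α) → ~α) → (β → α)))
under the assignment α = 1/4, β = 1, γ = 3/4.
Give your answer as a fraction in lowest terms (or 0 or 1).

3/4

~γ = ~3/4 = 1/4
~β = ~1 = 0
~γ ∨ ~β = 1/4 ∨ 0 = 1/4
~γ = ~3/4 = 1/4
(~γ ∨ ~β) → ~γ = 1/4 → 1/4 = 1
γ ∨ γ = 3/4 ∨ 3/4 = 3/4
γ ∨ α = 3/4 ∨ 1/4 = 3/4
~α = ~1/4 = 3/4
(γ ∨ α) → ~α = 3/4 → 3/4 = 1
β → α = 1 → 1/4 = 1/4
((γ ∨ α) → ~α) → (β → α) = 1 → 1/4 = 1/4
(γ ∨ γ) ∨ (((γ ∨ α) → ~α) → (β → α)) = 3/4 ∨ 1/4 = 3/4
((~γ ∨ ~β) → ~γ) → ((γ ∨ γ) ∨ (((γ ∨ α) → ~α) → (β → α))) = 1 → 3/4 = 3/4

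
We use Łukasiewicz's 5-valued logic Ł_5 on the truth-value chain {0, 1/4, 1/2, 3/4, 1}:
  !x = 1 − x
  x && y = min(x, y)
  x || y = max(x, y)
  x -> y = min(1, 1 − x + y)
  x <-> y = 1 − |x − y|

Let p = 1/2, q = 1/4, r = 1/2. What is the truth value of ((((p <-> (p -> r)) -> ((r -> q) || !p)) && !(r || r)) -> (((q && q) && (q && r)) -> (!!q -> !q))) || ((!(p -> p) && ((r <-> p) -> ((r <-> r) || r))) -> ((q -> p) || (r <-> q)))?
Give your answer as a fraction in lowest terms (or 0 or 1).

1

p -> r = 1/2 -> 1/2 = 1
p <-> (p -> r) = 1/2 <-> 1 = 1/2
r -> q = 1/2 -> 1/4 = 3/4
!p = !1/2 = 1/2
(r -> q) || !p = 3/4 || 1/2 = 3/4
(p <-> (p -> r)) -> ((r -> q) || !p) = 1/2 -> 3/4 = 1
r || r = 1/2 || 1/2 = 1/2
!(r || r) = !1/2 = 1/2
((p <-> (p -> r)) -> ((r -> q) || !p)) && !(r || r) = 1 && 1/2 = 1/2
q && q = 1/4 && 1/4 = 1/4
q && r = 1/4 && 1/2 = 1/4
(q && q) && (q && r) = 1/4 && 1/4 = 1/4
!q = !1/4 = 3/4
!!q = !3/4 = 1/4
!q = !1/4 = 3/4
!!q -> !q = 1/4 -> 3/4 = 1
((q && q) && (q && r)) -> (!!q -> !q) = 1/4 -> 1 = 1
(((p <-> (p -> r)) -> ((r -> q) || !p)) && !(r || r)) -> (((q && q) && (q && r)) -> (!!q -> !q)) = 1/2 -> 1 = 1
p -> p = 1/2 -> 1/2 = 1
!(p -> p) = !1 = 0
r <-> p = 1/2 <-> 1/2 = 1
r <-> r = 1/2 <-> 1/2 = 1
(r <-> r) || r = 1 || 1/2 = 1
(r <-> p) -> ((r <-> r) || r) = 1 -> 1 = 1
!(p -> p) && ((r <-> p) -> ((r <-> r) || r)) = 0 && 1 = 0
q -> p = 1/4 -> 1/2 = 1
r <-> q = 1/2 <-> 1/4 = 3/4
(q -> p) || (r <-> q) = 1 || 3/4 = 1
(!(p -> p) && ((r <-> p) -> ((r <-> r) || r))) -> ((q -> p) || (r <-> q)) = 0 -> 1 = 1
((((p <-> (p -> r)) -> ((r -> q) || !p)) && !(r || r)) -> (((q && q) && (q && r)) -> (!!q -> !q))) || ((!(p -> p) && ((r <-> p) -> ((r <-> r) || r))) -> ((q -> p) || (r <-> q))) = 1 || 1 = 1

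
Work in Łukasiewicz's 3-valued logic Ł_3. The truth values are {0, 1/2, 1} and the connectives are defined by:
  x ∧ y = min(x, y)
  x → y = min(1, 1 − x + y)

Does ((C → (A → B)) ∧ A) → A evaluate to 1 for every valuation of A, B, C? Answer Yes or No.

At A = 0, B = 1/2, C = 0, for instance:
A → B = 0 → 1/2 = 1
C → (A → B) = 0 → 1 = 1
(C → (A → B)) ∧ A = 1 ∧ 0 = 0
((C → (A → B)) ∧ A) → A = 0 → 0 = 1
and checking the remaining 26 assignments likewise gives ≥ 1 in every case.

Yes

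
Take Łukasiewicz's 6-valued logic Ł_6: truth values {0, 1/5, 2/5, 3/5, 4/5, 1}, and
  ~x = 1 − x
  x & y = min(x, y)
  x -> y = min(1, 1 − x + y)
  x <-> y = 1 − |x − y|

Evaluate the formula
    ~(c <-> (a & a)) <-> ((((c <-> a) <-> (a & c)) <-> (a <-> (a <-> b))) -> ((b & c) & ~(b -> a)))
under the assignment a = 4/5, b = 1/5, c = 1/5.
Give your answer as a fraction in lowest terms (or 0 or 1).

3/5

a & a = 4/5 & 4/5 = 4/5
c <-> (a & a) = 1/5 <-> 4/5 = 2/5
~(c <-> (a & a)) = ~2/5 = 3/5
c <-> a = 1/5 <-> 4/5 = 2/5
a & c = 4/5 & 1/5 = 1/5
(c <-> a) <-> (a & c) = 2/5 <-> 1/5 = 4/5
a <-> b = 4/5 <-> 1/5 = 2/5
a <-> (a <-> b) = 4/5 <-> 2/5 = 3/5
((c <-> a) <-> (a & c)) <-> (a <-> (a <-> b)) = 4/5 <-> 3/5 = 4/5
b & c = 1/5 & 1/5 = 1/5
b -> a = 1/5 -> 4/5 = 1
~(b -> a) = ~1 = 0
(b & c) & ~(b -> a) = 1/5 & 0 = 0
(((c <-> a) <-> (a & c)) <-> (a <-> (a <-> b))) -> ((b & c) & ~(b -> a)) = 4/5 -> 0 = 1/5
~(c <-> (a & a)) <-> ((((c <-> a) <-> (a & c)) <-> (a <-> (a <-> b))) -> ((b & c) & ~(b -> a))) = 3/5 <-> 1/5 = 3/5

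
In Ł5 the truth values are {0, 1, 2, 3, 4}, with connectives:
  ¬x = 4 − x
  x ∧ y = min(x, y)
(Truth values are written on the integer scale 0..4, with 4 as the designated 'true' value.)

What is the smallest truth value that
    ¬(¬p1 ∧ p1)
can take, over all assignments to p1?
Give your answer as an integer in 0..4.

Take p1 = 2:
¬p1 = ¬2 = 2
¬p1 ∧ p1 = 2 ∧ 2 = 2
¬(¬p1 ∧ p1) = ¬2 = 2
No assignment yields a value below 2, so this is the minimum.

2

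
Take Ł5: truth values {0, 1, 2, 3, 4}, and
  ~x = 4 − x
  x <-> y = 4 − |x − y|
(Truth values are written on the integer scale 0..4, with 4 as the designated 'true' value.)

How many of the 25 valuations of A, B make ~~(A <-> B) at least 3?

13

value 4: 5 assignments (counts)
value 3: 8 assignments (counts)
value 2: 6 assignments
value 1: 4 assignments
value 0: 2 assignments
So 13 of the 25 assignments meet the threshold.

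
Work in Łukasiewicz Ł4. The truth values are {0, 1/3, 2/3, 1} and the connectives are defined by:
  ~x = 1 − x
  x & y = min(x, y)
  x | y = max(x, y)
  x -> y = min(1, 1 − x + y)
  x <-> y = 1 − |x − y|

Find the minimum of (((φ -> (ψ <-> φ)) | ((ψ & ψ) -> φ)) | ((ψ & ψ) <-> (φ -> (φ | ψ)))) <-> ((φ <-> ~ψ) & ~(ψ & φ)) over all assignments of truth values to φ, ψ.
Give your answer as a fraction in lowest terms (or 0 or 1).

0

Take φ = 0, ψ = 0:
ψ <-> φ = 0 <-> 0 = 1
φ -> (ψ <-> φ) = 0 -> 1 = 1
ψ & ψ = 0 & 0 = 0
(ψ & ψ) -> φ = 0 -> 0 = 1
(φ -> (ψ <-> φ)) | ((ψ & ψ) -> φ) = 1 | 1 = 1
ψ & ψ = 0 & 0 = 0
φ | ψ = 0 | 0 = 0
φ -> (φ | ψ) = 0 -> 0 = 1
(ψ & ψ) <-> (φ -> (φ | ψ)) = 0 <-> 1 = 0
((φ -> (ψ <-> φ)) | ((ψ & ψ) -> φ)) | ((ψ & ψ) <-> (φ -> (φ | ψ))) = 1 | 0 = 1
~ψ = ~0 = 1
φ <-> ~ψ = 0 <-> 1 = 0
ψ & φ = 0 & 0 = 0
~(ψ & φ) = ~0 = 1
(φ <-> ~ψ) & ~(ψ & φ) = 0 & 1 = 0
(((φ -> (ψ <-> φ)) | ((ψ & ψ) -> φ)) | ((ψ & ψ) <-> (φ -> (φ | ψ)))) <-> ((φ <-> ~ψ) & ~(ψ & φ)) = 1 <-> 0 = 0
No assignment yields a value below 0, so this is the minimum.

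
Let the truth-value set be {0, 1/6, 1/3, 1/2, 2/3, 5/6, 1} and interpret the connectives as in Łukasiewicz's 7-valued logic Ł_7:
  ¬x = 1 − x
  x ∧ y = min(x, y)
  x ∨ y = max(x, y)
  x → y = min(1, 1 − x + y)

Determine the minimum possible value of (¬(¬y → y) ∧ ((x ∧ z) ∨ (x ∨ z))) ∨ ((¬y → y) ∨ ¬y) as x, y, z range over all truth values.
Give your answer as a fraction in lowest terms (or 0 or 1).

2/3

Take x = 0, y = 1/3, z = 0:
¬y = ¬1/3 = 2/3
¬y → y = 2/3 → 1/3 = 2/3
¬(¬y → y) = ¬2/3 = 1/3
x ∧ z = 0 ∧ 0 = 0
x ∨ z = 0 ∨ 0 = 0
(x ∧ z) ∨ (x ∨ z) = 0 ∨ 0 = 0
¬(¬y → y) ∧ ((x ∧ z) ∨ (x ∨ z)) = 1/3 ∧ 0 = 0
¬y = ¬1/3 = 2/3
¬y → y = 2/3 → 1/3 = 2/3
¬y = ¬1/3 = 2/3
(¬y → y) ∨ ¬y = 2/3 ∨ 2/3 = 2/3
(¬(¬y → y) ∧ ((x ∧ z) ∨ (x ∨ z))) ∨ ((¬y → y) ∨ ¬y) = 0 ∨ 2/3 = 2/3
No assignment yields a value below 2/3, so this is the minimum.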